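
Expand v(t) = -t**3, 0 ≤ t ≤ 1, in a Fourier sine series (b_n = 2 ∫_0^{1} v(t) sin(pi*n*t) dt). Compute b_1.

b_1 = 2 ∫_0^{1} (-t**3) sin(pi*t) dt.
Integrating by parts three times (tabular method), an antiderivative of (-t**3) sin(pi*t) is t**3*cos(pi*t)/pi - 3*t**2*sin(pi*t)/pi**2 - 6*t*cos(pi*t)/pi**3 + 6*sin(pi*t)/pi**4; evaluating from 0 to 1: ∫_{0}^{1} (-t**3) sin(pi*t) dt = ((6 - pi**2)/pi**3) - (0) = (6 - pi**2)/pi**3.
Hence b_1 = 2·((6 - pi**2)/pi**3) = -2/pi + 12/pi**3.

-2/pi + 12/pi**3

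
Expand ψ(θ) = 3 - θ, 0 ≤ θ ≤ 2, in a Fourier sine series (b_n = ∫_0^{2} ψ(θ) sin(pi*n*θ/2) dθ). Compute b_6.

b_6 = ∫_0^{2} (3 - θ) sin(3*pi*θ) dθ.
Integrating by parts (boundary term plus one more integral), an antiderivative of (3 - θ) sin(3*pi*θ) is θ*cos(3*pi*θ)/(3*pi) - sin(3*pi*θ)/(9*pi**2) - cos(3*pi*θ)/pi; evaluating from 0 to 2: ∫_{0}^{2} (3 - θ) sin(3*pi*θ) dθ = (-1/(3*pi)) - (-1/pi) = 2/(3*pi).
Hence b_6 = 2/(3*pi).

2/(3*pi)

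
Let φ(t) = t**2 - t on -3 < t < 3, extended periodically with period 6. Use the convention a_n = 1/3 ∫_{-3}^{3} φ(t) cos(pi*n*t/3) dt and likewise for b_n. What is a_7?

-36/(49*pi**2)

a_7 = 1/3 ∫_{-3}^{3} φ(t) cos(7*pi*t/3) dt.
Integrating by parts twice (tabular method), an antiderivative of (t**2 - t) cos(7*pi*t/3) is 3*t**2*sin(7*pi*t/3)/(7*pi) - 3*t*sin(7*pi*t/3)/(7*pi) + 18*t*cos(7*pi*t/3)/(49*pi**2) - 54*sin(7*pi*t/3)/(343*pi**3) - 9*cos(7*pi*t/3)/(49*pi**2); evaluating from -3 to 3: ∫_{-3}^{3} (t**2 - t) cos(7*pi*t/3) dt = (-45/(49*pi**2)) - (9/(7*pi**2)) = -108/(49*pi**2).
Hence a_7 = (1/3)·(-108/(49*pi**2)) = -36/(49*pi**2).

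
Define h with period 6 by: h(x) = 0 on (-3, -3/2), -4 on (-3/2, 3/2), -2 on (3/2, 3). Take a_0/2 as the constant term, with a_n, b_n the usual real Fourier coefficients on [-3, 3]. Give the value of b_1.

b_1 = 1/3 ∫_{-3}^{3} h(x) sin(pi*x/3) dx.
Split the integral at the breakpoints.
∫_{-3}^{-3/2} (0) sin(pi*x/3) dx = 0.
Directly, an antiderivative of (-4) sin(pi*x/3) is 12*cos(pi*x/3)/pi; evaluating from -3/2 to 3/2: ∫_{-3/2}^{3/2} (-4) sin(pi*x/3) dx = (0) - (0) = 0.
Directly, an antiderivative of (-2) sin(pi*x/3) is 6*cos(pi*x/3)/pi; evaluating from 3/2 to 3: ∫_{3/2}^{3} (-2) sin(pi*x/3) dx = (-6/pi) - (0) = -6/pi.
Summing the pieces and multiplying by (1/3) gives b_1 = -2/pi.

-2/pi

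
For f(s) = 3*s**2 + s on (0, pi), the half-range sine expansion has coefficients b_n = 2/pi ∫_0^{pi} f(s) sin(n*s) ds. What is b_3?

b_3 = 2/pi ∫_0^{pi} (3*s**2 + s) sin(3*s) ds.
Integrating by parts twice (tabular method), an antiderivative of (3*s**2 + s) sin(3*s) is -s**2*cos(3*s) + 2*s*sin(3*s)/3 - s*cos(3*s)/3 + sin(3*s)/9 + 2*cos(3*s)/9; evaluating from 0 to pi: ∫_{0}^{pi} (3*s**2 + s) sin(3*s) ds = (-2/9 + pi/3 + pi**2) - (2/9) = -4/9 + pi/3 + pi**2.
Hence b_3 = (2/pi)·(-4/9 + pi/3 + pi**2) = -8/(9*pi) + 2/3 + 2*pi.

-8/(9*pi) + 2/3 + 2*pi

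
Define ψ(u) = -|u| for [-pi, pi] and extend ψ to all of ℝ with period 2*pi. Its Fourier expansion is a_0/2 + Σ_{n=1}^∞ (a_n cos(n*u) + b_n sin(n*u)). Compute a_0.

-pi

a_0 = 1/pi ∫_{-pi}^{pi} ψ(u) du = 1/pi · (-pi**2) = -pi.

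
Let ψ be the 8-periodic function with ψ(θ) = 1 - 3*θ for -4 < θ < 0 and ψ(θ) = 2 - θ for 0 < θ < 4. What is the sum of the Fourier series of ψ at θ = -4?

At θ = -4 the one-sided limits are ψ(-4^-) = -2 and ψ(-4^+) = 13.
By Dirichlet's theorem the series converges to their average, [(-2) + (13)]/2 = 11/2.

11/2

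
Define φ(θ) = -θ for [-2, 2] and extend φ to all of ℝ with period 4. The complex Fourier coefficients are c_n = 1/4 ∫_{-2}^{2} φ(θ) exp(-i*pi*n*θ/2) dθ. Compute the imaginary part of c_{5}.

2/(5*pi)

Since φ is real-valued, Im(c_{5}) = -1/4 ∫_{-2}^{2} φ(θ) sin(5*pi*θ/2) dθ = -b_{5}/2.
φ is odd and sin(5*pi*θ/2) is odd, so the integrand is even: ∫_{-2}^{2} φ(θ) sin(5*pi*θ/2) dθ = 2∫_0^{2} φ(θ) sin(5*pi*θ/2) dθ.
Integrating by parts (boundary term plus one more integral), an antiderivative of (-θ) sin(5*pi*θ/2) is 2*θ*cos(5*pi*θ/2)/(5*pi) - 4*sin(5*pi*θ/2)/(25*pi**2); evaluating from 0 to 2: ∫_{0}^{2} (-θ) sin(5*pi*θ/2) dθ = (-4/(5*pi)) - (0) = -4/(5*pi).
So ∫_{-2}^{2} φ(θ) sin(5*pi*θ/2) dθ = -8/(5*pi).
Hence Im(c_{5}) = (-1/4)·(-8/(5*pi)) = 2/(5*pi).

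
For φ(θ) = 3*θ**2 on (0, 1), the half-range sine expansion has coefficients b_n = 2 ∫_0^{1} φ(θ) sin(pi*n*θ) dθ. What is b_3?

-8/(9*pi**3) + 2/pi

b_3 = 2 ∫_0^{1} (3*θ**2) sin(3*pi*θ) dθ.
Integrating by parts twice (tabular method), an antiderivative of (3*θ**2) sin(3*pi*θ) is -θ**2*cos(3*pi*θ)/pi + 2*θ*sin(3*pi*θ)/(3*pi**2) + 2*cos(3*pi*θ)/(9*pi**3); evaluating from 0 to 1: ∫_{0}^{1} (3*θ**2) sin(3*pi*θ) dθ = ((-2/9 + pi**2)/pi**3) - (2/(9*pi**3)) = (-4/9 + pi**2)/pi**3.
Hence b_3 = 2·((-4/9 + pi**2)/pi**3) = -8/(9*pi**3) + 2/pi.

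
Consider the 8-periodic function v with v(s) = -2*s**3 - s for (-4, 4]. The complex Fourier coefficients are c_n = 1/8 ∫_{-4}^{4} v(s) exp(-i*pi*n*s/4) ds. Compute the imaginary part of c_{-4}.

Since v is real-valued, Im(c_{-4}) = -1/8 ∫_{-4}^{4} v(s) sin(-pi*s) ds = b_{4}/2.
v is odd and sin(-pi*s) is odd, so the integrand is even: ∫_{-4}^{4} v(s) sin(-pi*s) ds = 2∫_0^{4} v(s) sin(-pi*s) ds.
Integrating by parts three times (tabular method), an antiderivative of (-2*s**3 - s) sin(-pi*s) is -2*s**3*cos(pi*s)/pi + 6*s**2*sin(pi*s)/pi**2 - s*cos(pi*s)/pi + 12*s*cos(pi*s)/pi**3 - 12*sin(pi*s)/pi**4 + sin(pi*s)/pi**2; evaluating from 0 to 4: ∫_{0}^{4} (-2*s**3 - s) sin(-pi*s) ds = (-132/pi + 48/pi**3) - (0) = -132/pi + 48/pi**3.
So ∫_{-4}^{4} v(s) sin(-pi*s) ds = -264/pi + 96/pi**3.
Hence Im(c_{-4}) = (-1/8)·(-264/pi + 96/pi**3) = -12/pi**3 + 33/pi.

-12/pi**3 + 33/pi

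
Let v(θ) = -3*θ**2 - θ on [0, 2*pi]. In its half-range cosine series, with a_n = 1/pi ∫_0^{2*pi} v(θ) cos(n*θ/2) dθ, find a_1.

a_1 = 1/pi ∫_0^{2*pi} (-3*θ**2 - θ) cos(θ/2) dθ.
Integrating by parts twice (tabular method), an antiderivative of (-3*θ**2 - θ) cos(θ/2) is -6*θ**2*sin(θ/2) - 2*θ*sin(θ/2) - 24*θ*cos(θ/2) + 48*sin(θ/2) - 4*cos(θ/2); evaluating from 0 to 2*pi: ∫_{0}^{2*pi} (-3*θ**2 - θ) cos(θ/2) dθ = (4 + 48*pi) - (-4) = 8 + 48*pi.
Hence a_1 = (1/pi)·(8 + 48*pi) = 8/pi + 48.

8/pi + 48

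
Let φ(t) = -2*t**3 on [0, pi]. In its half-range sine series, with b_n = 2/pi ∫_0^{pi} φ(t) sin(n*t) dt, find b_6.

-1/9 + 2*pi**2/3

b_6 = 2/pi ∫_0^{pi} (-2*t**3) sin(6*t) dt.
Integrating by parts three times (tabular method), an antiderivative of (-2*t**3) sin(6*t) is t**3*cos(6*t)/3 - t**2*sin(6*t)/6 - t*cos(6*t)/18 + sin(6*t)/108; evaluating from 0 to pi: ∫_{0}^{pi} (-2*t**3) sin(6*t) dt = (-pi/18 + pi**3/3) - (0) = -pi/18 + pi**3/3.
Hence b_6 = (2/pi)·(-pi/18 + pi**3/3) = -1/9 + 2*pi**2/3.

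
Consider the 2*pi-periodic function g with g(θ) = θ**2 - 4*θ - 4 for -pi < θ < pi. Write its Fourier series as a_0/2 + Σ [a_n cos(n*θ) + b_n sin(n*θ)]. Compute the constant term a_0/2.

a_0 = 1/pi ∫_{-pi}^{pi} g(θ) dθ = 1/pi · (2*pi*(-12 + pi**2)/3) = -8 + 2*pi**2/3.
So the constant term a_0/2 = -4 + pi**2/3.

-4 + pi**2/3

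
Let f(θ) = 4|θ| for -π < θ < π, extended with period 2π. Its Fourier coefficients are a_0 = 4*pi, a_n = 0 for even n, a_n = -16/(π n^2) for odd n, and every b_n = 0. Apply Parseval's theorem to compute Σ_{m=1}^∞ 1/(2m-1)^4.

Parseval: a_0^2/2 + Σ a_n^2 = (1/π) ∫_{-π}^{π} f(θ)^2 dθ = 32*pi**2/3.
Subtract a_0^2/2 = 8*pi**2: Σ a_n^2 = 8*pi**2/3.
Only odd n contribute, with a_n^2 = 256/(π^2 n^4), so Σ_{m≥1} 1/(2m-1)^4 = π^2·(8*pi**2/3)/256 = pi**4/96.

pi**4/96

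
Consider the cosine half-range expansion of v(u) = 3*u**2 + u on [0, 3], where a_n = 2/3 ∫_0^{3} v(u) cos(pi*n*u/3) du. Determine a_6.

a_6 = 2/3 ∫_0^{3} (3*u**2 + u) cos(2*pi*u) du.
Integrating by parts twice (tabular method), an antiderivative of (3*u**2 + u) cos(2*pi*u) is 3*u**2*sin(2*pi*u)/(2*pi) + u*sin(2*pi*u)/(2*pi) + 3*u*cos(2*pi*u)/(2*pi**2) - 3*sin(2*pi*u)/(4*pi**3) + cos(2*pi*u)/(4*pi**2); evaluating from 0 to 3: ∫_{0}^{3} (3*u**2 + u) cos(2*pi*u) du = (19/(4*pi**2)) - (1/(4*pi**2)) = 9/(2*pi**2).
Hence a_6 = (2/3)·(9/(2*pi**2)) = 3/pi**2.

3/pi**2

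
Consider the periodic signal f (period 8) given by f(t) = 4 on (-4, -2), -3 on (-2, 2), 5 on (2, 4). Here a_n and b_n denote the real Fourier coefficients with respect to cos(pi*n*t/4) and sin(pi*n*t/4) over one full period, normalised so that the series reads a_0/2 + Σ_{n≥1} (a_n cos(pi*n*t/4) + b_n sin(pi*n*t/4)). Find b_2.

b_2 = 1/4 ∫_{-4}^{4} f(t) sin(pi*t/2) dt.
Split the integral at the breakpoints.
Directly, an antiderivative of (4) sin(pi*t/2) is -8*cos(pi*t/2)/pi; evaluating from -4 to -2: ∫_{-4}^{-2} (4) sin(pi*t/2) dt = (8/pi) - (-8/pi) = 16/pi.
Directly, an antiderivative of (-3) sin(pi*t/2) is 6*cos(pi*t/2)/pi; evaluating from -2 to 2: ∫_{-2}^{2} (-3) sin(pi*t/2) dt = (-6/pi) - (-6/pi) = 0.
Directly, an antiderivative of (5) sin(pi*t/2) is -10*cos(pi*t/2)/pi; evaluating from 2 to 4: ∫_{2}^{4} (5) sin(pi*t/2) dt = (-10/pi) - (10/pi) = -20/pi.
Summing the pieces and multiplying by (1/4) gives b_2 = -1/pi.

-1/pi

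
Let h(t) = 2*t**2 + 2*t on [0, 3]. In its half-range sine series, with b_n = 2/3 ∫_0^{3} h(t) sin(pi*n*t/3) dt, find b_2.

-24/pi

b_2 = 2/3 ∫_0^{3} (2*t**2 + 2*t) sin(2*pi*t/3) dt.
Integrating by parts twice (tabular method), an antiderivative of (2*t**2 + 2*t) sin(2*pi*t/3) is -3*t**2*cos(2*pi*t/3)/pi + 9*t*sin(2*pi*t/3)/pi**2 - 3*t*cos(2*pi*t/3)/pi + 9*sin(2*pi*t/3)/(2*pi**2) + 27*cos(2*pi*t/3)/(2*pi**3); evaluating from 0 to 3: ∫_{0}^{3} (2*t**2 + 2*t) sin(2*pi*t/3) dt = (-36/pi + 27/(2*pi**3)) - (27/(2*pi**3)) = -36/pi.
Hence b_2 = (2/3)·(-36/pi) = -24/pi.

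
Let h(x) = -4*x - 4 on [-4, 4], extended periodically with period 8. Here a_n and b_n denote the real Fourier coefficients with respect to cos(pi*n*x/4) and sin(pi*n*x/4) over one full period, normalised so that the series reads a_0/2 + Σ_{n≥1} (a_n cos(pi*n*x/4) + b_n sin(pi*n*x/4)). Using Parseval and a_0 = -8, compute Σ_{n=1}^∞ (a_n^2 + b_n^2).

Parseval: a_0^2/2 + Σ_{n≥1} (a_n^2+b_n^2) = 1/4 ∫_{-4}^{4} h(x)^2 dx = 608/3.
Subtract a_0^2/2 = 32: Σ (a_n^2+b_n^2) = 512/3.

512/3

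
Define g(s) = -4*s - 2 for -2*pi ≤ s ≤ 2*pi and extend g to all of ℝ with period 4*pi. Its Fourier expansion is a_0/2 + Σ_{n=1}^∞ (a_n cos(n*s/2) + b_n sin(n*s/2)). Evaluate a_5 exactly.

a_5 = (1/(2*pi)) ∫_{-2*pi}^{2*pi} g(s) cos(5*s/2) ds.
Integrating by parts (boundary term plus one more integral), an antiderivative of (-4*s - 2) cos(5*s/2) is -8*s*sin(5*s/2)/5 - 4*sin(5*s/2)/5 - 16*cos(5*s/2)/25; evaluating from -2*pi to 2*pi: ∫_{-2*pi}^{2*pi} (-4*s - 2) cos(5*s/2) ds = (16/25) - (16/25) = 0.
Hence a_5 = (1/(2*pi))·(0) = 0.

0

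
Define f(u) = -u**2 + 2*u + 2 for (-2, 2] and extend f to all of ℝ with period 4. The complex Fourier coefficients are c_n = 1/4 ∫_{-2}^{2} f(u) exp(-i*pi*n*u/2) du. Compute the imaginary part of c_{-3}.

Since f is real-valued, Im(c_{-3}) = -1/4 ∫_{-2}^{2} f(u) sin(-3*pi*u/2) du = b_{3}/2.
Integrating by parts twice (tabular method), an antiderivative of (-u**2 + 2*u + 2) sin(-3*pi*u/2) is -2*u**2*cos(3*pi*u/2)/(3*pi) + 8*u*sin(3*pi*u/2)/(9*pi**2) + 4*u*cos(3*pi*u/2)/(3*pi) - 8*sin(3*pi*u/2)/(9*pi**2) + 16*cos(3*pi*u/2)/(27*pi**3) + 4*cos(3*pi*u/2)/(3*pi); evaluating from -2 to 2: ∫_{-2}^{2} (-u**2 + 2*u + 2) sin(-3*pi*u/2) du = (4*(-9*pi**2 - 4)/(27*pi**3)) - (-16/(27*pi**3) + 4/pi) = -16/(3*pi).
Hence Im(c_{-3}) = (-1/4)·(-16/(3*pi)) = 4/(3*pi).

4/(3*pi)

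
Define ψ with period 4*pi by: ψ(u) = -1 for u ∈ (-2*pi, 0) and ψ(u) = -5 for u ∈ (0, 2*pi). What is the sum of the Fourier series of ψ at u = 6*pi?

u = 6*pi differs from u = -2*pi by 2 full period(s), and the series is 4*pi-periodic.
At u = -2*pi the one-sided limits are ψ(-2*pi^-) = -5 and ψ(-2*pi^+) = -1.
By Dirichlet's theorem the series converges to their average, [(-5) + (-1)]/2 = -3.

-3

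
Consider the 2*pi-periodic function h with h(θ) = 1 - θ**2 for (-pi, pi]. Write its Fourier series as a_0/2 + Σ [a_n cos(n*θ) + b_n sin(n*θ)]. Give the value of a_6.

-1/9

a_6 = 1/pi ∫_{-pi}^{pi} h(θ) cos(6*θ) dθ.
h is even and cos(6*θ) is even, so the integrand is even and a_6 = 2/pi ∫_0^{pi} h(θ) cos(6*θ) dθ.
Integrating by parts twice (tabular method), an antiderivative of (1 - θ**2) cos(6*θ) is -θ**2*sin(6*θ)/6 - θ*cos(6*θ)/18 + 19*sin(6*θ)/108; evaluating from 0 to pi: ∫_{0}^{pi} (1 - θ**2) cos(6*θ) dθ = (-pi/18) - (0) = -pi/18.
Hence a_6 = (2/pi)·(-pi/18) = -1/9.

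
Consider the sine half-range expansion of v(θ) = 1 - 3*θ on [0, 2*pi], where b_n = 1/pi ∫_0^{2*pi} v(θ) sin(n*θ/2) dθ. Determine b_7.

4*(1 - 3*pi)/(7*pi)

b_7 = 1/pi ∫_0^{2*pi} (1 - 3*θ) sin(7*θ/2) dθ.
Integrating by parts (boundary term plus one more integral), an antiderivative of (1 - 3*θ) sin(7*θ/2) is 6*θ*cos(7*θ/2)/7 - 12*sin(7*θ/2)/49 - 2*cos(7*θ/2)/7; evaluating from 0 to 2*pi: ∫_{0}^{2*pi} (1 - 3*θ) sin(7*θ/2) dθ = (2/7 - 12*pi/7) - (-2/7) = 4/7 - 12*pi/7.
Hence b_7 = (1/pi)·(4/7 - 12*pi/7) = 4*(1 - 3*pi)/(7*pi).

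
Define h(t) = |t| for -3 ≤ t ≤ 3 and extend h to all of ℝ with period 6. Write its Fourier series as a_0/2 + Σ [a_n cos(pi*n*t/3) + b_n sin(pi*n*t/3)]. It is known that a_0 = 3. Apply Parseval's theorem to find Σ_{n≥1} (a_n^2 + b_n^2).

3/2

Parseval: a_0^2/2 + Σ_{n≥1} (a_n^2+b_n^2) = 1/3 ∫_{-3}^{3} h(t)^2 dt = 6.
Subtract a_0^2/2 = 9/2: Σ (a_n^2+b_n^2) = 3/2.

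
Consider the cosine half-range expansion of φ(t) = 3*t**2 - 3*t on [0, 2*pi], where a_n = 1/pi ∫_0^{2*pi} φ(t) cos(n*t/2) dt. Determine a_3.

a_3 = 1/pi ∫_0^{2*pi} (3*t**2 - 3*t) cos(3*t/2) dt.
Integrating by parts twice (tabular method), an antiderivative of (3*t**2 - 3*t) cos(3*t/2) is 2*t**2*sin(3*t/2) - 2*t*sin(3*t/2) + 8*t*cos(3*t/2)/3 - 16*sin(3*t/2)/9 - 4*cos(3*t/2)/3; evaluating from 0 to 2*pi: ∫_{0}^{2*pi} (3*t**2 - 3*t) cos(3*t/2) dt = (4/3 - 16*pi/3) - (-4/3) = 8/3 - 16*pi/3.
Hence a_3 = (1/pi)·(8/3 - 16*pi/3) = 8*(1 - 2*pi)/(3*pi).

8*(1 - 2*pi)/(3*pi)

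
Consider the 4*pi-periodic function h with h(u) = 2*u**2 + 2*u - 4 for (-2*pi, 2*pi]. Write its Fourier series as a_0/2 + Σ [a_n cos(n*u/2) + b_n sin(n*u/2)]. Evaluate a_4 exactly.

a_4 = (1/(2*pi)) ∫_{-2*pi}^{2*pi} h(u) cos(2*u) du.
Integrating by parts twice (tabular method), an antiderivative of (2*u**2 + 2*u - 4) cos(2*u) is u**2*sin(2*u) + u*sin(2*u) + u*cos(2*u) - 5*sin(2*u)/2 + cos(2*u)/2; evaluating from -2*pi to 2*pi: ∫_{-2*pi}^{2*pi} (2*u**2 + 2*u - 4) cos(2*u) du = (1/2 + 2*pi) - (1/2 - 2*pi) = 4*pi.
Hence a_4 = (1/(2*pi))·(4*pi) = 2.

2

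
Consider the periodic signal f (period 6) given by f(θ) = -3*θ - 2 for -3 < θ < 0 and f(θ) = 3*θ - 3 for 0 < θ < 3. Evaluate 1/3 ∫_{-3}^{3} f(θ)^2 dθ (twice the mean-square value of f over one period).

22

1/3 ∫_{-3}^{3} f(θ)^2 dθ = 1/3 · (66) = 22.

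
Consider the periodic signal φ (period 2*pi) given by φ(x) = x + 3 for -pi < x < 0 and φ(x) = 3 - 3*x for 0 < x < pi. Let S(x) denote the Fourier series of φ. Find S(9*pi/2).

x = 9*pi/2 differs from x = pi/2 by 2 full period(s), and the series is 2*pi-periodic.
φ is continuous at x = pi/2 with value 3 - 3*pi/2, so the series converges to 3 - 3*pi/2 there.

3 - 3*pi/2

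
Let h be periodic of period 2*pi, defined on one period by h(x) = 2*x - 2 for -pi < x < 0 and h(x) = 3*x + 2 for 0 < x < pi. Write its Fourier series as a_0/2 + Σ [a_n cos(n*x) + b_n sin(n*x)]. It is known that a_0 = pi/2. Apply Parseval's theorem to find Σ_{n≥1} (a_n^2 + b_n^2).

Parseval: a_0^2/2 + Σ_{n≥1} (a_n^2+b_n^2) = 1/pi ∫_{-pi}^{pi} h(x)^2 dx = 8 + 10*pi + 13*pi**2/3.
Subtract a_0^2/2 = pi**2/8: Σ (a_n^2+b_n^2) = 8 + 10*pi + 101*pi**2/24.

8 + 10*pi + 101*pi**2/24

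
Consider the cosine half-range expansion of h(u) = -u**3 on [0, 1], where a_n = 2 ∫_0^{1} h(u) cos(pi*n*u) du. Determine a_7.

6*(-4 + 49*pi**2)/(2401*pi**4)

a_7 = 2 ∫_0^{1} (-u**3) cos(7*pi*u) du.
Integrating by parts three times (tabular method), an antiderivative of (-u**3) cos(7*pi*u) is -u**3*sin(7*pi*u)/(7*pi) - 3*u**2*cos(7*pi*u)/(49*pi**2) + 6*u*sin(7*pi*u)/(343*pi**3) + 6*cos(7*pi*u)/(2401*pi**4); evaluating from 0 to 1: ∫_{0}^{1} (-u**3) cos(7*pi*u) du = (3*(-2 + 49*pi**2)/(2401*pi**4)) - (6/(2401*pi**4)) = 3*(-4 + 49*pi**2)/(2401*pi**4).
Hence a_7 = 2·(3*(-4 + 49*pi**2)/(2401*pi**4)) = 6*(-4 + 49*pi**2)/(2401*pi**4).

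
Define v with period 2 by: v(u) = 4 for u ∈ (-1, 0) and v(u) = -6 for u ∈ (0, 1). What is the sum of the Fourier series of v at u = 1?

-1

At u = 1 the one-sided limits are v(1^-) = -6 and v(1^+) = 4.
By Dirichlet's theorem the series converges to their average, [(-6) + (4)]/2 = -1.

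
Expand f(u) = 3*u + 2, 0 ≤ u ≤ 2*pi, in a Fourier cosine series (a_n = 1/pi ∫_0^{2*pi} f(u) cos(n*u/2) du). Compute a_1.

a_1 = 1/pi ∫_0^{2*pi} (3*u + 2) cos(u/2) du.
Integrating by parts (boundary term plus one more integral), an antiderivative of (3*u + 2) cos(u/2) is 6*u*sin(u/2) + 4*sin(u/2) + 12*cos(u/2); evaluating from 0 to 2*pi: ∫_{0}^{2*pi} (3*u + 2) cos(u/2) du = (-12) - (12) = -24.
Hence a_1 = (1/pi)·(-24) = -24/pi.

-24/pi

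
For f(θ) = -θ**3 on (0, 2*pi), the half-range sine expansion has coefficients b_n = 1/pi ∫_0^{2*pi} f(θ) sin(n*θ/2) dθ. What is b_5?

b_5 = 1/pi ∫_0^{2*pi} (-θ**3) sin(5*θ/2) dθ.
Integrating by parts three times (tabular method), an antiderivative of (-θ**3) sin(5*θ/2) is 2*θ**3*cos(5*θ/2)/5 - 12*θ**2*sin(5*θ/2)/25 - 48*θ*cos(5*θ/2)/125 + 96*sin(5*θ/2)/625; evaluating from 0 to 2*pi: ∫_{0}^{2*pi} (-θ**3) sin(5*θ/2) dθ = (16*pi*(6 - 25*pi**2)/125) - (0) = 16*pi*(6 - 25*pi**2)/125.
Hence b_5 = (1/pi)·(16*pi*(6 - 25*pi**2)/125) = 96/125 - 16*pi**2/5.

96/125 - 16*pi**2/5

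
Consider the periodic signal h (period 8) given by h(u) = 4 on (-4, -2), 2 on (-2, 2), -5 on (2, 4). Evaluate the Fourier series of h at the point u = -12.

-1/2

u = -12 differs from u = 4 by -2 full period(s), and the series is 8-periodic.
At u = 4 the one-sided limits are h(4^-) = -5 and h(4^+) = 4.
By Dirichlet's theorem the series converges to their average, [(-5) + (4)]/2 = -1/2.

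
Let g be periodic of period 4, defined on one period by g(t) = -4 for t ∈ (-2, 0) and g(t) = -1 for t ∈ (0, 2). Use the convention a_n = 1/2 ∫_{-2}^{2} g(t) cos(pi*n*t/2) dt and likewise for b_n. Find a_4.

a_4 = 1/2 ∫_{-2}^{2} g(t) cos(2*pi*t) dt.
Split the integral at the breakpoints.
Directly, an antiderivative of (-4) cos(2*pi*t) is -2*sin(2*pi*t)/pi; evaluating from -2 to 0: ∫_{-2}^{0} (-4) cos(2*pi*t) dt = (0) - (0) = 0.
Directly, an antiderivative of (-1) cos(2*pi*t) is -sin(2*pi*t)/(2*pi); evaluating from 0 to 2: ∫_{0}^{2} (-1) cos(2*pi*t) dt = (0) - (0) = 0.
Summing the pieces and multiplying by (1/2) gives a_4 = 0.

0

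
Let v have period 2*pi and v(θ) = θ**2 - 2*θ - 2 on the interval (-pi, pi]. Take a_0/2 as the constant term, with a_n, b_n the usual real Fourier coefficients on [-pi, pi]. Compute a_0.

-4 + 2*pi**2/3

a_0 = 1/pi ∫_{-pi}^{pi} v(θ) dθ = 1/pi · (2*pi*(-6 + pi**2)/3) = -4 + 2*pi**2/3.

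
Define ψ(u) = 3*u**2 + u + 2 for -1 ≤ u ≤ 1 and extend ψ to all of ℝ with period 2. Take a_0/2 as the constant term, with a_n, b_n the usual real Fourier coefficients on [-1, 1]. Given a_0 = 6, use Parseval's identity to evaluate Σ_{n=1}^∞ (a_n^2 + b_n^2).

Parseval: a_0^2/2 + Σ_{n≥1} (a_n^2+b_n^2) = ∫_{-1}^{1} ψ(u)^2 du = 304/15.
Subtract a_0^2/2 = 18: Σ (a_n^2+b_n^2) = 34/15.

34/15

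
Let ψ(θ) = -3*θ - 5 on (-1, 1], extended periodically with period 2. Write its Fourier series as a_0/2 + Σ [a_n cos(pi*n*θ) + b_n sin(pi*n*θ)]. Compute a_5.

0

a_5 = ∫_{-1}^{1} ψ(θ) cos(5*pi*θ) dθ.
Integrating by parts (boundary term plus one more integral), an antiderivative of (-3*θ - 5) cos(5*pi*θ) is -3*θ*sin(5*pi*θ)/(5*pi) - sin(5*pi*θ)/pi - 3*cos(5*pi*θ)/(25*pi**2); evaluating from -1 to 1: ∫_{-1}^{1} (-3*θ - 5) cos(5*pi*θ) dθ = (3/(25*pi**2)) - (3/(25*pi**2)) = 0.
Hence a_5 = 0.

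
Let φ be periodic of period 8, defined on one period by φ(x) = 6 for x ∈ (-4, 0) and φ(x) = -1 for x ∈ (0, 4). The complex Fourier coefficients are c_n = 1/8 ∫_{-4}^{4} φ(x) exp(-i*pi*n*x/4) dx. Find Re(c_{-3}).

Since φ is real-valued, Re(c_{-3}) = 1/8 ∫_{-4}^{4} φ(x) cos(-3*pi*x/4) dx = a_{3}/2.
Split the integral at the breakpoints.
Directly, an antiderivative of (6) cos(-3*pi*x/4) is 8*sin(3*pi*x/4)/pi; evaluating from -4 to 0: ∫_{-4}^{0} (6) cos(-3*pi*x/4) dx = (0) - (0) = 0.
Directly, an antiderivative of (-1) cos(-3*pi*x/4) is -4*sin(3*pi*x/4)/(3*pi); evaluating from 0 to 4: ∫_{0}^{4} (-1) cos(-3*pi*x/4) dx = (0) - (0) = 0.
So ∫_{-4}^{4} φ(x) cos(-3*pi*x/4) dx = 0.
Hence Re(c_{-3}) = (1/8)·(0) = 0.

0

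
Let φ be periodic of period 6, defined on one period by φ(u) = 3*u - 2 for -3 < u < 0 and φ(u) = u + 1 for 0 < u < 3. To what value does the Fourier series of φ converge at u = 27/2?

u = 27/2 differs from u = 3/2 by 2 full period(s), and the series is 6-periodic.
φ is continuous at u = 3/2 with value 5/2, so the series converges to 5/2 there.

5/2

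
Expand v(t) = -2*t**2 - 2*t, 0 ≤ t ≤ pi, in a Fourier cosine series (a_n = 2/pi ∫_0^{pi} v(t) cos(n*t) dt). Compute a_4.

-1/2

a_4 = 2/pi ∫_0^{pi} (-2*t**2 - 2*t) cos(4*t) dt.
Integrating by parts twice (tabular method), an antiderivative of (-2*t**2 - 2*t) cos(4*t) is -t**2*sin(4*t)/2 - t*sin(4*t)/2 - t*cos(4*t)/4 + sin(4*t)/16 - cos(4*t)/8; evaluating from 0 to pi: ∫_{0}^{pi} (-2*t**2 - 2*t) cos(4*t) dt = (-pi/4 - 1/8) - (-1/8) = -pi/4.
Hence a_4 = (2/pi)·(-pi/4) = -1/2.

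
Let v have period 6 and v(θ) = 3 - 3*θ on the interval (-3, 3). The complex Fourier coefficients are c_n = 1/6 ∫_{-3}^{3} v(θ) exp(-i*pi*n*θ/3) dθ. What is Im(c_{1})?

Since v is real-valued, Im(c_{1}) = -1/6 ∫_{-3}^{3} v(θ) sin(pi*θ/3) dθ = -b_{1}/2.
Integrating by parts (boundary term plus one more integral), an antiderivative of (3 - 3*θ) sin(pi*θ/3) is 9*θ*cos(pi*θ/3)/pi - 27*sin(pi*θ/3)/pi**2 - 9*cos(pi*θ/3)/pi; evaluating from -3 to 3: ∫_{-3}^{3} (3 - 3*θ) sin(pi*θ/3) dθ = (-18/pi) - (36/pi) = -54/pi.
Hence Im(c_{1}) = (-1/6)·(-54/pi) = 9/pi.

9/pi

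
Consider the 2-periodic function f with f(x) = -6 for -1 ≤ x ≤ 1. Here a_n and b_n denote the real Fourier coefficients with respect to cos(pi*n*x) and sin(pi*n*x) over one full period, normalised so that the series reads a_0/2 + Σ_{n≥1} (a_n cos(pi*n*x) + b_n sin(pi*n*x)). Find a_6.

0

a_6 = ∫_{-1}^{1} f(x) cos(6*pi*x) dx.
f is even and cos(6*pi*x) is even, so the integrand is even and a_6 = 2 ∫_0^{1} f(x) cos(6*pi*x) dx.
Directly, an antiderivative of (-6) cos(6*pi*x) is -sin(6*pi*x)/pi; evaluating from 0 to 1: ∫_{0}^{1} (-6) cos(6*pi*x) dx = (0) - (0) = 0.
Hence a_6 = 2·(0) = 0.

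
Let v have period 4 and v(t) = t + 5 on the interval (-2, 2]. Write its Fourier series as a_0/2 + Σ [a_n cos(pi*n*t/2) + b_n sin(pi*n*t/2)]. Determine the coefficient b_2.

-2/pi

b_2 = 1/2 ∫_{-2}^{2} v(t) sin(pi*t) dt.
Integrating by parts (boundary term plus one more integral), an antiderivative of (t + 5) sin(pi*t) is -t*cos(pi*t)/pi + sin(pi*t)/pi**2 - 5*cos(pi*t)/pi; evaluating from -2 to 2: ∫_{-2}^{2} (t + 5) sin(pi*t) dt = (-7/pi) - (-3/pi) = -4/pi.
Hence b_2 = (1/2)·(-4/pi) = -2/pi.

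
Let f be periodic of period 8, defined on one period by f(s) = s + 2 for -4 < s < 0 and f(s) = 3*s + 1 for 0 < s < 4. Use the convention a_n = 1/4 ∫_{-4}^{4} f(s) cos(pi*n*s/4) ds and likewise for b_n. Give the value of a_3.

-16/(9*pi**2)

a_3 = 1/4 ∫_{-4}^{4} f(s) cos(3*pi*s/4) ds.
Split the integral at the breakpoints.
Integrating by parts (boundary term plus one more integral), an antiderivative of (s + 2) cos(3*pi*s/4) is 4*s*sin(3*pi*s/4)/(3*pi) + 8*sin(3*pi*s/4)/(3*pi) + 16*cos(3*pi*s/4)/(9*pi**2); evaluating from -4 to 0: ∫_{-4}^{0} (s + 2) cos(3*pi*s/4) ds = (16/(9*pi**2)) - (-16/(9*pi**2)) = 32/(9*pi**2).
Integrating by parts (boundary term plus one more integral), an antiderivative of (3*s + 1) cos(3*pi*s/4) is 4*s*sin(3*pi*s/4)/pi + 4*sin(3*pi*s/4)/(3*pi) + 16*cos(3*pi*s/4)/(3*pi**2); evaluating from 0 to 4: ∫_{0}^{4} (3*s + 1) cos(3*pi*s/4) ds = (-16/(3*pi**2)) - (16/(3*pi**2)) = -32/(3*pi**2).
Summing the pieces and multiplying by (1/4) gives a_3 = -16/(9*pi**2).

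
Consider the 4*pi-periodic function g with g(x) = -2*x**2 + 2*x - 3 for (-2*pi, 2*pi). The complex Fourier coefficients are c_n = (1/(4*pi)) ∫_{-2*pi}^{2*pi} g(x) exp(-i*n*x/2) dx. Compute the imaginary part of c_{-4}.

Since g is real-valued, Im(c_{-4}) = -(1/(4*pi)) ∫_{-2*pi}^{2*pi} g(x) sin(-2*x) dx = b_{4}/2.
Integrating by parts twice (tabular method), an antiderivative of (-2*x**2 + 2*x - 3) sin(-2*x) is -x**2*cos(2*x) + x*sin(2*x) + x*cos(2*x) - sin(2*x)/2 - cos(2*x); evaluating from -2*pi to 2*pi: ∫_{-2*pi}^{2*pi} (-2*x**2 + 2*x - 3) sin(-2*x) dx = (-4*pi**2 - 1 + 2*pi) - (-4*pi**2 - 2*pi - 1) = 4*pi.
Hence Im(c_{-4}) = (-1/(4*pi))·(4*pi) = -1.

-1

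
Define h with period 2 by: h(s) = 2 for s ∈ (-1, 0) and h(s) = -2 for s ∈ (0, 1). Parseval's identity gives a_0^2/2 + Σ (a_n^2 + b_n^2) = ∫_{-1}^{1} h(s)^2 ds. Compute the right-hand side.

8

∫_{-1}^{1} h(s)^2 ds = 8.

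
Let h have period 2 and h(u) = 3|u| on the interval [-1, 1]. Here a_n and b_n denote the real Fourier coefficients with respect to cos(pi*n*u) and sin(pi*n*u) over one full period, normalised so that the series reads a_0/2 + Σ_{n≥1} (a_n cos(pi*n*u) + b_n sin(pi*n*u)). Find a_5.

-12/(25*pi**2)

a_5 = ∫_{-1}^{1} h(u) cos(5*pi*u) du.
h is even and cos(5*pi*u) is even, so the integrand is even and a_5 = 2 ∫_0^{1} h(u) cos(5*pi*u) du.
Integrating by parts (boundary term plus one more integral), an antiderivative of (3*u) cos(5*pi*u) is 3*u*sin(5*pi*u)/(5*pi) + 3*cos(5*pi*u)/(25*pi**2); evaluating from 0 to 1: ∫_{0}^{1} (3*u) cos(5*pi*u) du = (-3/(25*pi**2)) - (3/(25*pi**2)) = -6/(25*pi**2).
Hence a_5 = 2·(-6/(25*pi**2)) = -12/(25*pi**2).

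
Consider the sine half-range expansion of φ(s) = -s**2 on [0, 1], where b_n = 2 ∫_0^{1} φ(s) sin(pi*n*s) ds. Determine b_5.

b_5 = 2 ∫_0^{1} (-s**2) sin(5*pi*s) ds.
Integrating by parts twice (tabular method), an antiderivative of (-s**2) sin(5*pi*s) is s**2*cos(5*pi*s)/(5*pi) - 2*s*sin(5*pi*s)/(25*pi**2) - 2*cos(5*pi*s)/(125*pi**3); evaluating from 0 to 1: ∫_{0}^{1} (-s**2) sin(5*pi*s) ds = ((2 - 25*pi**2)/(125*pi**3)) - (-2/(125*pi**3)) = (4 - 25*pi**2)/(125*pi**3).
Hence b_5 = 2·((4 - 25*pi**2)/(125*pi**3)) = 2*(4 - 25*pi**2)/(125*pi**3).

2*(4 - 25*pi**2)/(125*pi**3)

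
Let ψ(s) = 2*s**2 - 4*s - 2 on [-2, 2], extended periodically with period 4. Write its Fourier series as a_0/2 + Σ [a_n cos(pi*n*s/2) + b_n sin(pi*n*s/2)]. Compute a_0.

a_0 = 1/2 ∫_{-2}^{2} ψ(s) ds = 1/2 · (8/3) = 4/3.

4/3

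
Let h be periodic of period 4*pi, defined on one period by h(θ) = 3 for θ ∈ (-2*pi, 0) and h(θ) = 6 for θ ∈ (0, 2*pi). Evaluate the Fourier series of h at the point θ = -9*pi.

3

θ = -9*pi differs from θ = -pi by -2 full period(s), and the series is 4*pi-periodic.
h is continuous at θ = -pi with value 3, so the series converges to 3 there.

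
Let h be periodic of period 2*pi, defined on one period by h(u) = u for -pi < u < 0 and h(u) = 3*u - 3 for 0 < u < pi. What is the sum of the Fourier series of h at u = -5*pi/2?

-pi/2

u = -5*pi/2 differs from u = -pi/2 by -1 full period(s), and the series is 2*pi-periodic.
h is continuous at u = -pi/2 with value -pi/2, so the series converges to -pi/2 there.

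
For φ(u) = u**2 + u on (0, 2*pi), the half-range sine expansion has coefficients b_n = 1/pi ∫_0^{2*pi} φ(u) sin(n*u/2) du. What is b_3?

4*(-8 + 9*pi + 18*pi**2)/(27*pi)

b_3 = 1/pi ∫_0^{2*pi} (u**2 + u) sin(3*u/2) du.
Integrating by parts twice (tabular method), an antiderivative of (u**2 + u) sin(3*u/2) is -2*u**2*cos(3*u/2)/3 + 8*u*sin(3*u/2)/9 - 2*u*cos(3*u/2)/3 + 4*sin(3*u/2)/9 + 16*cos(3*u/2)/27; evaluating from 0 to 2*pi: ∫_{0}^{2*pi} (u**2 + u) sin(3*u/2) du = (-16/27 + 4*pi/3 + 8*pi**2/3) - (16/27) = -32/27 + 4*pi/3 + 8*pi**2/3.
Hence b_3 = (1/pi)·(-32/27 + 4*pi/3 + 8*pi**2/3) = 4*(-8 + 9*pi + 18*pi**2)/(27*pi).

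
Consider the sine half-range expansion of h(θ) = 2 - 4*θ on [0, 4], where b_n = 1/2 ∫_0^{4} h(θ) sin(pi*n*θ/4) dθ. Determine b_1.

-24/pi

b_1 = 1/2 ∫_0^{4} (2 - 4*θ) sin(pi*θ/4) dθ.
Integrating by parts (boundary term plus one more integral), an antiderivative of (2 - 4*θ) sin(pi*θ/4) is 16*θ*cos(pi*θ/4)/pi - 64*sin(pi*θ/4)/pi**2 - 8*cos(pi*θ/4)/pi; evaluating from 0 to 4: ∫_{0}^{4} (2 - 4*θ) sin(pi*θ/4) dθ = (-56/pi) - (-8/pi) = -48/pi.
Hence b_1 = (1/2)·(-48/pi) = -24/pi.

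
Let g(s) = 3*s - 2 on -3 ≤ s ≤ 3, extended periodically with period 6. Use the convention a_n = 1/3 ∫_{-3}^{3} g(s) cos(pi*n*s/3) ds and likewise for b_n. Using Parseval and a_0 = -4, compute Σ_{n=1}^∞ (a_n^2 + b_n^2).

Parseval: a_0^2/2 + Σ_{n≥1} (a_n^2+b_n^2) = 1/3 ∫_{-3}^{3} g(s)^2 ds = 62.
Subtract a_0^2/2 = 8: Σ (a_n^2+b_n^2) = 54.

54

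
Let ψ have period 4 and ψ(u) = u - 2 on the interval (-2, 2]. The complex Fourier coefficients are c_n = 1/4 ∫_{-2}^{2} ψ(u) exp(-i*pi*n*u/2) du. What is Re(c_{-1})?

0

Since ψ is real-valued, Re(c_{-1}) = 1/4 ∫_{-2}^{2} ψ(u) cos(-pi*u/2) du = a_{1}/2.
Integrating by parts (boundary term plus one more integral), an antiderivative of (u - 2) cos(-pi*u/2) is 2*u*sin(pi*u/2)/pi - 4*sin(pi*u/2)/pi + 4*cos(pi*u/2)/pi**2; evaluating from -2 to 2: ∫_{-2}^{2} (u - 2) cos(-pi*u/2) du = (-4/pi**2) - (-4/pi**2) = 0.
Hence Re(c_{-1}) = (1/4)·(0) = 0.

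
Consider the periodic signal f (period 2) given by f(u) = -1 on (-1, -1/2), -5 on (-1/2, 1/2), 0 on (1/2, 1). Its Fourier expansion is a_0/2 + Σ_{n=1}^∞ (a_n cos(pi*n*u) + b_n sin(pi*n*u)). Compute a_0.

a_0 = ∫_{-1}^{1} f(u) du = -11/2.

-11/2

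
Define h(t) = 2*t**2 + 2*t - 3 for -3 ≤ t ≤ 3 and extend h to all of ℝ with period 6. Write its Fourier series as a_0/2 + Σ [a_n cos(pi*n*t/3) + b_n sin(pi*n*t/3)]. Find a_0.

a_0 = 1/3 ∫_{-3}^{3} h(t) dt = 1/3 · (18) = 6.

6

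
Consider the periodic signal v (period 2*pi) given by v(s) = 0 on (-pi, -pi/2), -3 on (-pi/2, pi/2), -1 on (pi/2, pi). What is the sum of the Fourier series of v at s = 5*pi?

s = 5*pi differs from s = pi by 2 full period(s), and the series is 2*pi-periodic.
At s = pi the one-sided limits are v(pi^-) = -1 and v(pi^+) = 0.
By Dirichlet's theorem the series converges to their average, [(-1) + (0)]/2 = -1/2.

-1/2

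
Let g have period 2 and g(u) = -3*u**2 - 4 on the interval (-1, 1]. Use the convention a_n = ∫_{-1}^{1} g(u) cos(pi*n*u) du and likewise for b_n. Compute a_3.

4/(3*pi**2)

a_3 = ∫_{-1}^{1} g(u) cos(3*pi*u) du.
g is even and cos(3*pi*u) is even, so the integrand is even and a_3 = 2 ∫_0^{1} g(u) cos(3*pi*u) du.
Integrating by parts twice (tabular method), an antiderivative of (-3*u**2 - 4) cos(3*pi*u) is -u**2*sin(3*pi*u)/pi - 2*u*cos(3*pi*u)/(3*pi**2) - 4*sin(3*pi*u)/(3*pi) + 2*sin(3*pi*u)/(9*pi**3); evaluating from 0 to 1: ∫_{0}^{1} (-3*u**2 - 4) cos(3*pi*u) du = (2/(3*pi**2)) - (0) = 2/(3*pi**2).
Hence a_3 = 2·(2/(3*pi**2)) = 4/(3*pi**2).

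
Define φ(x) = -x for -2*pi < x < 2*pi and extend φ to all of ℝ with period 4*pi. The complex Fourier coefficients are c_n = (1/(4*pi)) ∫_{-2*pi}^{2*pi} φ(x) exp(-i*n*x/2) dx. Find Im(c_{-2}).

Since φ is real-valued, Im(c_{-2}) = -(1/(4*pi)) ∫_{-2*pi}^{2*pi} φ(x) sin(-x) dx = b_{2}/2.
φ is odd and sin(-x) is odd, so the integrand is even: ∫_{-2*pi}^{2*pi} φ(x) sin(-x) dx = 2∫_0^{2*pi} φ(x) sin(-x) dx.
Integrating by parts (boundary term plus one more integral), an antiderivative of (-x) sin(-x) is -x*cos(x) + sin(x); evaluating from 0 to 2*pi: ∫_{0}^{2*pi} (-x) sin(-x) dx = (-2*pi) - (0) = -2*pi.
So ∫_{-2*pi}^{2*pi} φ(x) sin(-x) dx = -4*pi.
Hence Im(c_{-2}) = (-1/(4*pi))·(-4*pi) = 1.

1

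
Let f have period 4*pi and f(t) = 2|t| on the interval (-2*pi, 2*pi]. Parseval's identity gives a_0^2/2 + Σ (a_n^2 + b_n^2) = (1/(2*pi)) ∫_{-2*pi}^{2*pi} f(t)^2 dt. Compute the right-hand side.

(1/(2*pi)) ∫_{-2*pi}^{2*pi} f(t)^2 dt = (1/(2*pi)) · (64*pi**3/3) = 32*pi**2/3.

32*pi**2/3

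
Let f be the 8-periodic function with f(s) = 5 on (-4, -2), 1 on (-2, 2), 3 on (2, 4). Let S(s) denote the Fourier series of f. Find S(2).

2

At s = 2 the one-sided limits are f(2^-) = 1 and f(2^+) = 3.
By Dirichlet's theorem the series converges to their average, [(1) + (3)]/2 = 2.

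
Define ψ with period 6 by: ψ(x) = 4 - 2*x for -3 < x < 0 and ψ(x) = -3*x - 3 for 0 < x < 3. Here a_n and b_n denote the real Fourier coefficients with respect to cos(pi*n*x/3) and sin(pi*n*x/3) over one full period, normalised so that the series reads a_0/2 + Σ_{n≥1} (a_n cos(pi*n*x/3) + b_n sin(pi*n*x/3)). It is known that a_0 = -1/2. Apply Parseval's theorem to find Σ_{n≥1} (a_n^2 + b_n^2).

Parseval: a_0^2/2 + Σ_{n≥1} (a_n^2+b_n^2) = 1/3 ∫_{-3}^{3} ψ(x)^2 dx = 115.
Subtract a_0^2/2 = 1/8: Σ (a_n^2+b_n^2) = 919/8.

919/8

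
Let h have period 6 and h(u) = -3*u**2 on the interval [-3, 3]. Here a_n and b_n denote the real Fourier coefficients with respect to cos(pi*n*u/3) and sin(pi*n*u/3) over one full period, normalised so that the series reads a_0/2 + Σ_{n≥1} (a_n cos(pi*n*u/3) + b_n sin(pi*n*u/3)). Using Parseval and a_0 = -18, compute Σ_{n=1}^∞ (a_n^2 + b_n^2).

648/5

Parseval: a_0^2/2 + Σ_{n≥1} (a_n^2+b_n^2) = 1/3 ∫_{-3}^{3} h(u)^2 du = 1458/5.
Subtract a_0^2/2 = 162: Σ (a_n^2+b_n^2) = 648/5.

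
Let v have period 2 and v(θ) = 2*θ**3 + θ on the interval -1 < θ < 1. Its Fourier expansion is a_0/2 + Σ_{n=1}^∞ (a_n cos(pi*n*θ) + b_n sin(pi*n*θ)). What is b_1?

-24/pi**3 + 6/pi

b_1 = ∫_{-1}^{1} v(θ) sin(pi*θ) dθ.
v is odd and sin(pi*θ) is odd, so the integrand is even and b_1 = 2 ∫_0^{1} v(θ) sin(pi*θ) dθ.
Integrating by parts three times (tabular method), an antiderivative of (2*θ**3 + θ) sin(pi*θ) is -2*θ**3*cos(pi*θ)/pi + 6*θ**2*sin(pi*θ)/pi**2 - θ*cos(pi*θ)/pi + 12*θ*cos(pi*θ)/pi**3 - 12*sin(pi*θ)/pi**4 + sin(pi*θ)/pi**2; evaluating from 0 to 1: ∫_{0}^{1} (2*θ**3 + θ) sin(pi*θ) dθ = (-12/pi**3 + 3/pi) - (0) = -12/pi**3 + 3/pi.
Hence b_1 = 2·(-12/pi**3 + 3/pi) = -24/pi**3 + 6/pi.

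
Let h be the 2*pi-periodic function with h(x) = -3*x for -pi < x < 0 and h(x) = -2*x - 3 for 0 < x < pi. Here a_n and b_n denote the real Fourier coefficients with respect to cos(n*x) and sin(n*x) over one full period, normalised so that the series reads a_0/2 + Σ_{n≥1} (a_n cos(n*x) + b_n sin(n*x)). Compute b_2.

b_2 = 1/pi ∫_{-pi}^{pi} h(x) sin(2*x) dx.
Split the integral at the breakpoints.
Integrating by parts (boundary term plus one more integral), an antiderivative of (-3*x) sin(2*x) is 3*x*cos(2*x)/2 - 3*sin(2*x)/4; evaluating from -pi to 0: ∫_{-pi}^{0} (-3*x) sin(2*x) dx = (0) - (-3*pi/2) = 3*pi/2.
Integrating by parts (boundary term plus one more integral), an antiderivative of (-2*x - 3) sin(2*x) is x*cos(2*x) - sin(2*x)/2 + 3*cos(2*x)/2; evaluating from 0 to pi: ∫_{0}^{pi} (-2*x - 3) sin(2*x) dx = (3/2 + pi) - (3/2) = pi.
Summing the pieces and multiplying by (1/pi) gives b_2 = 5/2.

5/2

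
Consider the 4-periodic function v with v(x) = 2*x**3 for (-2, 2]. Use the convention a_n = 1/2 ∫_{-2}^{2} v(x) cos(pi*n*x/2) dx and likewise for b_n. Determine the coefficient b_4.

-8/pi + 3/pi**3

b_4 = 1/2 ∫_{-2}^{2} v(x) sin(2*pi*x) dx.
v is odd and sin(2*pi*x) is odd, so the integrand is even and b_4 = ∫_0^{2} v(x) sin(2*pi*x) dx.
Integrating by parts three times (tabular method), an antiderivative of (2*x**3) sin(2*pi*x) is -x**3*cos(2*pi*x)/pi + 3*x**2*sin(2*pi*x)/(2*pi**2) + 3*x*cos(2*pi*x)/(2*pi**3) - 3*sin(2*pi*x)/(4*pi**4); evaluating from 0 to 2: ∫_{0}^{2} (2*x**3) sin(2*pi*x) dx = (-8/pi + 3/pi**3) - (0) = -8/pi + 3/pi**3.
Hence b_4 = -8/pi + 3/pi**3.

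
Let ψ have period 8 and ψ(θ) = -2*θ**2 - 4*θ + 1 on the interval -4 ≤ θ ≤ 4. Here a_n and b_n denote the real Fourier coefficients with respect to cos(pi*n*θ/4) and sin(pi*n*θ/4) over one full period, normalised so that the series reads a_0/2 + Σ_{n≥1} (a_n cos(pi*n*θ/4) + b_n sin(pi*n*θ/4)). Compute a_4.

-8/pi**2

a_4 = 1/4 ∫_{-4}^{4} ψ(θ) cos(pi*θ) dθ.
Integrating by parts twice (tabular method), an antiderivative of (-2*θ**2 - 4*θ + 1) cos(pi*θ) is -2*θ**2*sin(pi*θ)/pi - 4*θ*sin(pi*θ)/pi - 4*θ*cos(pi*θ)/pi**2 + 4*sin(pi*θ)/pi**3 + sin(pi*θ)/pi - 4*cos(pi*θ)/pi**2; evaluating from -4 to 4: ∫_{-4}^{4} (-2*θ**2 - 4*θ + 1) cos(pi*θ) dθ = (-20/pi**2) - (12/pi**2) = -32/pi**2.
Hence a_4 = (1/4)·(-32/pi**2) = -8/pi**2.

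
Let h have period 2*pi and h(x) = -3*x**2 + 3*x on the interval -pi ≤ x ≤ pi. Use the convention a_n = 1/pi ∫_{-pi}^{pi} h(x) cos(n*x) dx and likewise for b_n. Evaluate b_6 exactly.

-1

b_6 = 1/pi ∫_{-pi}^{pi} h(x) sin(6*x) dx.
Integrating by parts twice (tabular method), an antiderivative of (-3*x**2 + 3*x) sin(6*x) is x**2*cos(6*x)/2 - x*sin(6*x)/6 - x*cos(6*x)/2 + sin(6*x)/12 - cos(6*x)/36; evaluating from -pi to pi: ∫_{-pi}^{pi} (-3*x**2 + 3*x) sin(6*x) dx = (-pi/2 - 1/36 + pi**2/2) - (-1/36 + pi/2 + pi**2/2) = -pi.
Hence b_6 = (1/pi)·(-pi) = -1.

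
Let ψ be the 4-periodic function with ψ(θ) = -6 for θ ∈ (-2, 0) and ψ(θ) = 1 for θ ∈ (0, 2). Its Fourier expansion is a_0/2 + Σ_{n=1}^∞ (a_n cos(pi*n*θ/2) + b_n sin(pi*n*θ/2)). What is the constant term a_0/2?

-5/2

a_0 = 1/2 ∫_{-2}^{2} ψ(θ) dθ = 1/2 · (-10) = -5.
So the constant term a_0/2 = -5/2.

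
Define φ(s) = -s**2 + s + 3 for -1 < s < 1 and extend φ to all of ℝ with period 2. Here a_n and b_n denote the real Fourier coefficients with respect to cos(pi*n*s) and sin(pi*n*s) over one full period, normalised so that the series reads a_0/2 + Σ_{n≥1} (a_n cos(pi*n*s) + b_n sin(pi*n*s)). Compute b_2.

-1/pi

b_2 = ∫_{-1}^{1} φ(s) sin(2*pi*s) ds.
Integrating by parts twice (tabular method), an antiderivative of (-s**2 + s + 3) sin(2*pi*s) is s**2*cos(2*pi*s)/(2*pi) - s*sin(2*pi*s)/(2*pi**2) - s*cos(2*pi*s)/(2*pi) + sin(2*pi*s)/(4*pi**2) - 3*cos(2*pi*s)/(2*pi) - cos(2*pi*s)/(4*pi**3); evaluating from -1 to 1: ∫_{-1}^{1} (-s**2 + s + 3) sin(2*pi*s) ds = ((-6*pi**2 - 1)/(4*pi**3)) - ((-2*pi**2 - 1)/(4*pi**3)) = -1/pi.
Hence b_2 = -1/pi.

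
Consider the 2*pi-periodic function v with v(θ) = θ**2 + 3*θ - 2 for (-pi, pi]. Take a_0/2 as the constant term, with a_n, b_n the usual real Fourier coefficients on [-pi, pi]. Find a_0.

a_0 = 1/pi ∫_{-pi}^{pi} v(θ) dθ = 1/pi · (2*pi*(-6 + pi**2)/3) = -4 + 2*pi**2/3.

-4 + 2*pi**2/3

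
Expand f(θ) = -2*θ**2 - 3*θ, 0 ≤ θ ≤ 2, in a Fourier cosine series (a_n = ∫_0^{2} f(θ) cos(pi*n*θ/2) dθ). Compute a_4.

-2/pi**2

a_4 = ∫_0^{2} (-2*θ**2 - 3*θ) cos(2*pi*θ) dθ.
Integrating by parts twice (tabular method), an antiderivative of (-2*θ**2 - 3*θ) cos(2*pi*θ) is -θ**2*sin(2*pi*θ)/pi - 3*θ*sin(2*pi*θ)/(2*pi) - θ*cos(2*pi*θ)/pi**2 + sin(2*pi*θ)/(2*pi**3) - 3*cos(2*pi*θ)/(4*pi**2); evaluating from 0 to 2: ∫_{0}^{2} (-2*θ**2 - 3*θ) cos(2*pi*θ) dθ = (-11/(4*pi**2)) - (-3/(4*pi**2)) = -2/pi**2.
Hence a_4 = -2/pi**2.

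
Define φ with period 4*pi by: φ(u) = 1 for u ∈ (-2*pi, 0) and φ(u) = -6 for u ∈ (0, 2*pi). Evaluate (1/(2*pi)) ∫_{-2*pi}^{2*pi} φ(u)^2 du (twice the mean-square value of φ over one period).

(1/(2*pi)) ∫_{-2*pi}^{2*pi} φ(u)^2 du = (1/(2*pi)) · (74*pi) = 37.

37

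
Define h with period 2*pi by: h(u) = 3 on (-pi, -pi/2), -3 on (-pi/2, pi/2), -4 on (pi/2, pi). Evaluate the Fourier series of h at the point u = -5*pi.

u = -5*pi differs from u = -pi by -2 full period(s), and the series is 2*pi-periodic.
At u = -pi the one-sided limits are h(-pi^-) = -4 and h(-pi^+) = 3.
By Dirichlet's theorem the series converges to their average, [(-4) + (3)]/2 = -1/2.

-1/2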